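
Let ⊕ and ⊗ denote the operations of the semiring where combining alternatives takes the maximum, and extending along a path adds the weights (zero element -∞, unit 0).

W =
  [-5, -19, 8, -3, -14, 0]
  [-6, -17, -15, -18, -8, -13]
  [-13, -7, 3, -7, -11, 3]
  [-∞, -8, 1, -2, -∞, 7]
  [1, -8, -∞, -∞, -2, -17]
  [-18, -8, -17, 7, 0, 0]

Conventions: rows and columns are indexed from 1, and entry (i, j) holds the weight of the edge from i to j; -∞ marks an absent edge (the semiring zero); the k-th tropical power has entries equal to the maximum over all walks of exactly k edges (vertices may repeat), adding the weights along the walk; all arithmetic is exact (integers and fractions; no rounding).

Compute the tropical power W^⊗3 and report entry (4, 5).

W^⊗2:
  [-5, 1, 11, 7, 0, 11]
  [-7, -16, 2, -6, -10, -6]
  [-10, -4, 6, 10, 3, 6]
  [-11, -1, 4, 14, 7, 7]
  [-1, -10, 9, -2, -4, 1]
  [1, -1, 8, 7, 0, 14]
W^⊗3:
  [1, 4, 14, 18, 11, 14]
  [-9, -5, 5, 1, -6, 5]
  [4, 2, 11, 13, 6, 17]
  [8, 6, 15, 14, 7, 21]
  [-3, 2, 12, 8, 1, 12]
  [1, 6, 11, 21, 14, 14]
Key observation: the optimum is the walk 4->6->6->5, with weight 7 + 0 + 0 = 7.
Optimal value attained by: walk 4->6->6->5.
Answer: (W^⊗3)[4][5] = 7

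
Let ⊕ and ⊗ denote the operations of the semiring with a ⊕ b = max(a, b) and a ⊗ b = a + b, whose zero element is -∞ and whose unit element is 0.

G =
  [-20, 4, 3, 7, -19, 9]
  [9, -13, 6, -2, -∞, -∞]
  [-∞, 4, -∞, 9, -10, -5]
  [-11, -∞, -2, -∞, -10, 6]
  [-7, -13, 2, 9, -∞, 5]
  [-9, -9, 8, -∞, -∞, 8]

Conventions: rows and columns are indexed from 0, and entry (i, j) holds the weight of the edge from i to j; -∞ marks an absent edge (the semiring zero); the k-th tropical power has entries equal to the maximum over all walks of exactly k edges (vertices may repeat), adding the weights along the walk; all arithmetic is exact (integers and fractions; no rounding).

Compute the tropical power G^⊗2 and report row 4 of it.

G^⊗2:
  [13, 7, 17, 12, -3, 17]
  [-4, 13, 12, 16, -4, 18]
  [13, -9, 10, 2, -1, 15]
  [-3, 2, 14, 7, -12, 14]
  [-2, 6, 13, 11, -1, 15]
  [0, 12, 16, 17, -2, 16]
Answer: row 4 of G^⊗2 = [-2, 6, 13, 11, -1, 15]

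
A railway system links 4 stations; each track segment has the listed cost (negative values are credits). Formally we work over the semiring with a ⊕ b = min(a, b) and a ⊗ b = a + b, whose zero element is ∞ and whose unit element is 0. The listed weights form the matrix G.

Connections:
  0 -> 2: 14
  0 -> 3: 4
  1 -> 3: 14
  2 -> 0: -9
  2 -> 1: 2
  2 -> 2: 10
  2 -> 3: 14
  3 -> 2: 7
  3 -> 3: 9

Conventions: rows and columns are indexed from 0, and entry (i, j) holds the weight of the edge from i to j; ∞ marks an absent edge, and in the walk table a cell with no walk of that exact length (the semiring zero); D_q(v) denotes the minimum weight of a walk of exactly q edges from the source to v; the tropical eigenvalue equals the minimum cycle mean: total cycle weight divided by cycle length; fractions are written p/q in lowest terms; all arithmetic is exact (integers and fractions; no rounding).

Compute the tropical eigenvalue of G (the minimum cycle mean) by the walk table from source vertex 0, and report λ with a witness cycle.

q=0: [0, ∞, ∞, ∞]
q=1: [∞, ∞, 14, 4]
q=2: [5, 16, 11, 13]
q=3: [2, 13, 19, 9]
q=4: [10, 21, 16, 6]
Optimal cycle mean attained by: cycle 0->3->2->0, total 4 + 7 + (-9), length 3.
Answer: λ = 2/3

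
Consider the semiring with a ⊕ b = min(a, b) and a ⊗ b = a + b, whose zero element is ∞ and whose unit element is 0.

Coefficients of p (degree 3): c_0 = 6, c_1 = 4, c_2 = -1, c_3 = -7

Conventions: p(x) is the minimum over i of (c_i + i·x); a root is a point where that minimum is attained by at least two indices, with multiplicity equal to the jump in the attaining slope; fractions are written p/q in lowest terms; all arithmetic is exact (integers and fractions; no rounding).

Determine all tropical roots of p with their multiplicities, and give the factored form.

hull edge (i=0, c=6) to (i=3, c=-7): slope -13/3, span 3
Factored form: p(x) = -7 ⊗ (x ⊕ 13/3) ⊗ (x ⊕ 13/3) ⊗ (x ⊕ 13/3)
Answer: roots = 13/3 (mult 3)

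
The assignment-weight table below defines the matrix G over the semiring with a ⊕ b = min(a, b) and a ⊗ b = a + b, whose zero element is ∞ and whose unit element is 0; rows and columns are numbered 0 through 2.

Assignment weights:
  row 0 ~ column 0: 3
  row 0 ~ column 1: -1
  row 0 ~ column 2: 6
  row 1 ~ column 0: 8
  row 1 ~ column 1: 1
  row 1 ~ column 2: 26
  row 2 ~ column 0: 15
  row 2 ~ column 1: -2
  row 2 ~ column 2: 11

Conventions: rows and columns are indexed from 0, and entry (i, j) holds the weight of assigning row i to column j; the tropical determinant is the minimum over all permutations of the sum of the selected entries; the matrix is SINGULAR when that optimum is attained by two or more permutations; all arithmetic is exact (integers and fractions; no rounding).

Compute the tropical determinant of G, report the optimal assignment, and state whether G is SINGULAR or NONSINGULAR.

σ = (0, 1, 2): 3 + 1 + 11 = 15
σ = (0, 2, 1): 3 + 26 + (-2) = 27
σ = (1, 0, 2): (-1) + 8 + 11 = 18
σ = (1, 2, 0): (-1) + 26 + 15 = 40
σ = (2, 0, 1): 6 + 8 + (-2) = 12
σ = (2, 1, 0): 6 + 1 + 15 = 22
Optimal value attained by: σ = (2, 0, 1).
Answer: det⊕(G) = 12; verdict: NONSINGULAR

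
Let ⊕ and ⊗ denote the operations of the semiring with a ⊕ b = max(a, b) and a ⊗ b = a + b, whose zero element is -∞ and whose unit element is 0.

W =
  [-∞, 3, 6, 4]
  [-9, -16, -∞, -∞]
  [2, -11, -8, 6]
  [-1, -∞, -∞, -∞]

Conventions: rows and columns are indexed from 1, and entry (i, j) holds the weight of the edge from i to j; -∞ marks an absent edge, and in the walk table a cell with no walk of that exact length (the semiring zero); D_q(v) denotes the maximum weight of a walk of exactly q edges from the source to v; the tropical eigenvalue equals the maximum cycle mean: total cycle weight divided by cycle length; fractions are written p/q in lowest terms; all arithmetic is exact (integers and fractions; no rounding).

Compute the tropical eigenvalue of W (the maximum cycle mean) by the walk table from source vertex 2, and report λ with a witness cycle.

q=0: [-∞, 0, -∞, -∞]
q=1: [-9, -16, -∞, -∞]
q=2: [-25, -6, -3, -5]
q=3: [-1, -14, -11, 3]
q=4: [2, 2, 5, 3]
Optimal cycle mean attained by: cycle 1->3->1, total 6 + 2, length 2.
Answer: λ = 4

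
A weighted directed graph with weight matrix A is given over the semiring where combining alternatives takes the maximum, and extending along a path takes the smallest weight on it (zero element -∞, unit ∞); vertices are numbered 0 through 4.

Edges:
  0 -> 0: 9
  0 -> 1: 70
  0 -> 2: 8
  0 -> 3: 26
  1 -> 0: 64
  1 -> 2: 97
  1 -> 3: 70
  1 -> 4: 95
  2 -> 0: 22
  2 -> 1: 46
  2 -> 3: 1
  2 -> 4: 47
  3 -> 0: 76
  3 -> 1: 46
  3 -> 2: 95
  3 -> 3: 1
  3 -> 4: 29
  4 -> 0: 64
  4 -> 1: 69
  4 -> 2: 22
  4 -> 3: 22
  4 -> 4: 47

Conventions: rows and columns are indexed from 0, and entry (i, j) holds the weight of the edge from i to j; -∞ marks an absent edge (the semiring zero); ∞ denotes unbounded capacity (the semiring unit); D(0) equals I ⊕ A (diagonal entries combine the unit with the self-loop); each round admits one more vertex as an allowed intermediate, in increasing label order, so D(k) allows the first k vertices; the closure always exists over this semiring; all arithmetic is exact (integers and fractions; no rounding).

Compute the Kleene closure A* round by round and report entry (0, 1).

D(0):
  [∞, 70, 8, 26, -∞]
  [64, ∞, 97, 70, 95]
  [22, 46, ∞, 1, 47]
  [76, 46, 95, ∞, 29]
  [64, 69, 22, 22, ∞]
D(1):
  [∞, 70, 8, 26, -∞]
  [64, ∞, 97, 70, 95]
  [22, 46, ∞, 22, 47]
  [76, 70, 95, ∞, 29]
  [64, 69, 22, 26, ∞]
D(2):
  [∞, 70, 70, 70, 70]
  [64, ∞, 97, 70, 95]
  [46, 46, ∞, 46, 47]
  [76, 70, 95, ∞, 70]
  [64, 69, 69, 69, ∞]
D(3):
  [∞, 70, 70, 70, 70]
  [64, ∞, 97, 70, 95]
  [46, 46, ∞, 46, 47]
  [76, 70, 95, ∞, 70]
  [64, 69, 69, 69, ∞]
D(4):
  [∞, 70, 70, 70, 70]
  [70, ∞, 97, 70, 95]
  [46, 46, ∞, 46, 47]
  [76, 70, 95, ∞, 70]
  [69, 69, 69, 69, ∞]
D(5):
  [∞, 70, 70, 70, 70]
  [70, ∞, 97, 70, 95]
  [47, 47, ∞, 47, 47]
  [76, 70, 95, ∞, 70]
  [69, 69, 69, 69, ∞]
Answer: A*[0][1] = 70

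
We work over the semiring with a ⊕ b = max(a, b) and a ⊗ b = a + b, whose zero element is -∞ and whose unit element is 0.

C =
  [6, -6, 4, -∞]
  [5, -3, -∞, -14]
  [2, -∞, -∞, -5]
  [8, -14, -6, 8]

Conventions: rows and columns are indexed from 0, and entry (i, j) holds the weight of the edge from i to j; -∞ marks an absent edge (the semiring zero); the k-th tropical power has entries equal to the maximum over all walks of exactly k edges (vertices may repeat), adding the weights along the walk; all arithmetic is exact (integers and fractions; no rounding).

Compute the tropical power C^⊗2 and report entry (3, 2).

C^⊗2:
  [12, 0, 10, -1]
  [11, -1, 9, -6]
  [8, -4, 6, 3]
  [16, 2, 12, 16]
Key observation: the optimum is the walk 3->0->2, with weight 8 + 4 = 12.
Optimal value attained by: walk 3->0->2.
Answer: (C^⊗2)[3][2] = 12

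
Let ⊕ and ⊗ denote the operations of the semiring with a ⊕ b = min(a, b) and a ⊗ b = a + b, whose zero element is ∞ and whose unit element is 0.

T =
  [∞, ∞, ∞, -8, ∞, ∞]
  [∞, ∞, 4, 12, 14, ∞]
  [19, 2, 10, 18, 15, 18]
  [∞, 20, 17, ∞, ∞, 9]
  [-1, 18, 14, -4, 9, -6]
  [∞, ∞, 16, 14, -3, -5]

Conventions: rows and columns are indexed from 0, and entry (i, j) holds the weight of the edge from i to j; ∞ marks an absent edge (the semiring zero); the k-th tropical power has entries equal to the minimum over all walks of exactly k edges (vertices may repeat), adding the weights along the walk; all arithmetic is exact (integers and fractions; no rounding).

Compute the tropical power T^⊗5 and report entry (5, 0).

T^⊗2:
  [∞, 12, 9, ∞, ∞, 1]
  [13, 6, 14, 10, 19, 8]
  [14, 12, 6, 11, 15, 9]
  [36, 19, 24, 23, 6, 4]
  [8, 16, 10, -9, -9, -11]
  [-4, 15, 11, -7, -8, -10]
T^⊗3:
  [28, 11, 16, 15, -2, -4]
  [18, 16, 10, 5, 5, 3]
  [14, 8, 16, 6, 6, 4]
  [5, 24, 20, 2, 1, -1]
  [-10, 9, 5, -13, -14, -16]
  [-9, 10, 6, -12, -13, -15]
T^⊗4:
  [-3, 16, 12, -6, -7, -9]
  [4, 12, 19, 1, 0, -2]
  [5, 18, 12, 2, 1, -1]
  [0, 19, 15, -3, -4, -6]
  [-15, 4, 0, -18, -19, -21]
  [-14, 5, 1, -17, -18, -20]
T^⊗5:
  [-8, 11, 7, -11, -12, -14]
  [-1, 18, 14, -4, -5, -7]
  [0, 14, 15, -3, -4, -6]
  [-5, 14, 10, -8, -9, -11]
  [-20, -1, -5, -23, -24, -26]
  [-19, 0, -4, -22, -23, -25]
Key observation: the optimum is the walk 5->5->5->5->4->0, with weight (-5) + (-5) + (-5) + (-3) + (-1) = -19.
Optimal value attained by: walk 5->5->5->5->4->0.
Answer: (T^⊗5)[5][0] = -19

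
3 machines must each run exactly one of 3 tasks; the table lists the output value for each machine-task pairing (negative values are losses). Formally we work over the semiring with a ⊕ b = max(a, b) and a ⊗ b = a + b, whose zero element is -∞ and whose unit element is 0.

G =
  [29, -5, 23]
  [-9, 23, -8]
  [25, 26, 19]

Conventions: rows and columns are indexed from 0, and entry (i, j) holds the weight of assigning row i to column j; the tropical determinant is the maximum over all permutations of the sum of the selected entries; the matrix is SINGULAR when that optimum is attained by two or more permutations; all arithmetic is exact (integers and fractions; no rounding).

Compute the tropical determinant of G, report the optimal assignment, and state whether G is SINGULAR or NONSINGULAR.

σ = (0, 1, 2): 29 + 23 + 19 = 71
σ = (0, 2, 1): 29 + (-8) + 26 = 47
σ = (1, 0, 2): (-5) + (-9) + 19 = 5
σ = (1, 2, 0): (-5) + (-8) + 25 = 12
σ = (2, 0, 1): 23 + (-9) + 26 = 40
σ = (2, 1, 0): 23 + 23 + 25 = 71
Optimal value attained by: σ = (0, 1, 2).
Answer: det⊕(G) = 71; verdict: SINGULAR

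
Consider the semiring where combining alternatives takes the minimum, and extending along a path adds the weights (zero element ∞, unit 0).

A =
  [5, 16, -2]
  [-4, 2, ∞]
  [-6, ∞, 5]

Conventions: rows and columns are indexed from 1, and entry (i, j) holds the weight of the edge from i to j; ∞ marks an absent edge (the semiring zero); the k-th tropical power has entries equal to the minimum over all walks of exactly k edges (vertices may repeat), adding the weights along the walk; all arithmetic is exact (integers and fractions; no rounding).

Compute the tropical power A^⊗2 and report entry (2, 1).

A^⊗2:
  [-8, 18, 3]
  [-2, 4, -6]
  [-1, 10, -8]
Key observation: the optimum is the walk 2->2->1, with weight 2 + (-4) = -2.
Optimal value attained by: walk 2->2->1.
Answer: (A^⊗2)[2][1] = -2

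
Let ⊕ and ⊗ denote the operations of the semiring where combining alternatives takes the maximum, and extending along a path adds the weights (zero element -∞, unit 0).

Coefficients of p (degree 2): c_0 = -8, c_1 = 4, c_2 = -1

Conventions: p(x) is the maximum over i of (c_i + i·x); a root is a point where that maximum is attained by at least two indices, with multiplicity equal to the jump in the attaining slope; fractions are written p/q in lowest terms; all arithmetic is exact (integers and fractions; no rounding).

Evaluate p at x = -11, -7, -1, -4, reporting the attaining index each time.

p(-11) = max(-8+0·(-11)=-8, 4+1·(-11)=-7, -1+2·(-11)=-23) = -7 (attained by i=1)
p(-7) = max(-8+0·(-7)=-8, 4+1·(-7)=-3, -1+2·(-7)=-15) = -3 (attained by i=1)
p(-1) = max(-8+0·(-1)=-8, 4+1·(-1)=3, -1+2·(-1)=-3) = 3 (attained by i=1)
p(-4) = max(-8+0·(-4)=-8, 4+1·(-4)=0, -1+2·(-4)=-9) = 0 (attained by i=1)
Answer: p(-11) = -7; p(-7) = -3; p(-1) = 3; p(-4) = 0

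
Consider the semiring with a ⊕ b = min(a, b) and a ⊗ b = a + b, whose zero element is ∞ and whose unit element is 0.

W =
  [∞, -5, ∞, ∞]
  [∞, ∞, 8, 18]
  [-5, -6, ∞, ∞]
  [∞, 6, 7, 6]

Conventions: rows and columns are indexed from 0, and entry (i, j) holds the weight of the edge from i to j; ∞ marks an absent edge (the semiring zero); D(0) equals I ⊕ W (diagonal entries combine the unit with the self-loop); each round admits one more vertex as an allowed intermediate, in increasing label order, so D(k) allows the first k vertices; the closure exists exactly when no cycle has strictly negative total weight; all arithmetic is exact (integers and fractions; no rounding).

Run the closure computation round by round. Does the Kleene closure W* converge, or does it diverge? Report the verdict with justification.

D(0):
  [0, -5, ∞, ∞]
  [∞, 0, 8, 18]
  [-5, -6, 0, ∞]
  [∞, 6, 7, 0]
D(1):
  [0, -5, ∞, ∞]
  [∞, 0, 8, 18]
  [-5, -10, 0, ∞]
  [∞, 6, 7, 0]
Detection: at round 2, diagonal entry (2, 2) turns strictly negative.
Key observation: the cycle 2->0->1->2 has total weight (-5) + (-5) + 8, which is strictly negative.
Answer: DIVERGES — negative cycle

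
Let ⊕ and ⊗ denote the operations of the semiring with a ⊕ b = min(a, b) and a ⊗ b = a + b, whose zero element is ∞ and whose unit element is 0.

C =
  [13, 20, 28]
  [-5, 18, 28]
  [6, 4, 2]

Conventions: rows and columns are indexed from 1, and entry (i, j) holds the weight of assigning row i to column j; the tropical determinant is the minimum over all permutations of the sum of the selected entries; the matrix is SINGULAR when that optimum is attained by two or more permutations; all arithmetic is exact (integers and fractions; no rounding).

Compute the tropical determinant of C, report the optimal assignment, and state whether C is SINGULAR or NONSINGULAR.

σ = (1, 2, 3): 13 + 18 + 2 = 33
σ = (1, 3, 2): 13 + 28 + 4 = 45
σ = (2, 1, 3): 20 + (-5) + 2 = 17
σ = (2, 3, 1): 20 + 28 + 6 = 54
σ = (3, 1, 2): 28 + (-5) + 4 = 27
σ = (3, 2, 1): 28 + 18 + 6 = 52
Optimal value attained by: σ = (2, 1, 3).
Answer: det⊕(C) = 17; verdict: NONSINGULAR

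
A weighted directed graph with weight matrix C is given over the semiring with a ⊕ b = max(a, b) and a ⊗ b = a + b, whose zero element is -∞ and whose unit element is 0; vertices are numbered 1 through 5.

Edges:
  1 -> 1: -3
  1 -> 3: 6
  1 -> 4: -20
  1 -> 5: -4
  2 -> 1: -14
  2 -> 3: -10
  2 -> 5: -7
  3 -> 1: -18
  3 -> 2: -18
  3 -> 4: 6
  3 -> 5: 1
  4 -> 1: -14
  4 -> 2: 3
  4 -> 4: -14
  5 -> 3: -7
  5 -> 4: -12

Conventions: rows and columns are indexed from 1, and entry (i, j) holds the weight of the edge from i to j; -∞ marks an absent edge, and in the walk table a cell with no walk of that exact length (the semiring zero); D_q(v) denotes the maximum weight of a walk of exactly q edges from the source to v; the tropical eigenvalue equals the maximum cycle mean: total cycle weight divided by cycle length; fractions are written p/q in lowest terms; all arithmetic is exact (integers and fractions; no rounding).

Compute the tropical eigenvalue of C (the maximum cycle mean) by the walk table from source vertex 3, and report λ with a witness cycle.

q=0: [-∞, -∞, 0, -∞, -∞]
q=1: [-18, -18, -∞, 6, 1]
q=2: [-8, 9, -6, -8, -22]
q=3: [-5, -5, -1, 0, 2]
q=4: [-8, 3, 1, 5, 0]
q=5: [-9, 8, -2, 7, 2]
Optimal cycle mean attained by: cycle 1->3->4->2->1, total 6 + 6 + 3 + (-14), length 4.
Answer: λ = 1/4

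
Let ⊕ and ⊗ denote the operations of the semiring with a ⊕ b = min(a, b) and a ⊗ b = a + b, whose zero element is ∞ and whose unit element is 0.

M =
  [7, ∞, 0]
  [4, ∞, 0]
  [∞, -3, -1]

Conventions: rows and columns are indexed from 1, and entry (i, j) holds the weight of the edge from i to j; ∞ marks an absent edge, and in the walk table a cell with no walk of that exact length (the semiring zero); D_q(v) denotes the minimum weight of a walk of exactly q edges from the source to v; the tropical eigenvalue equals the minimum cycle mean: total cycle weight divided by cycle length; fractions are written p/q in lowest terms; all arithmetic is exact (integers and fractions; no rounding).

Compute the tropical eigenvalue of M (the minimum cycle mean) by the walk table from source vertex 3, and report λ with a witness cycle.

q=0: [∞, ∞, 0]
q=1: [∞, -3, -1]
q=2: [1, -4, -3]
q=3: [0, -6, -4]
Optimal cycle mean attained by: cycle 2->3->2, total 0 + (-3), length 2.
Answer: λ = -3/2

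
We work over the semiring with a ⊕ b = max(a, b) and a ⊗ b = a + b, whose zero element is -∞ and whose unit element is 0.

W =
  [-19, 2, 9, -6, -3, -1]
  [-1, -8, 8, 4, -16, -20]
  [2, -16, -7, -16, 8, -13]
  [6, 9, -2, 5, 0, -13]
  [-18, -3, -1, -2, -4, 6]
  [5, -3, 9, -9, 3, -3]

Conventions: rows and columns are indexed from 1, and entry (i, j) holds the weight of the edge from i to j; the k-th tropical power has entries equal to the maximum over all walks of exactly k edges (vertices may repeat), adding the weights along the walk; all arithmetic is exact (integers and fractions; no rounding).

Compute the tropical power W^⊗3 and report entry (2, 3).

W^⊗2:
  [11, 3, 10, 6, 17, 3]
  [10, 13, 8, 9, 16, -2]
  [-5, 5, 11, 6, 4, 14]
  [11, 14, 17, 13, 6, 6]
  [11, 7, 15, 3, 9, 3]
  [11, 7, 14, 1, 17, 9]
W^⊗3:
  [12, 15, 20, 15, 18, 23]
  [15, 18, 21, 17, 16, 22]
  [19, 15, 23, 11, 19, 11]
  [19, 22, 22, 18, 25, 12]
  [17, 13, 20, 11, 23, 15]
  [16, 14, 20, 15, 22, 23]
Key observation: the optimum is the walk 2->4->2->3, with weight 4 + 9 + 8 = 21.
Optimal value attained by: walk 2->4->2->3.
Answer: (W^⊗3)[2][3] = 21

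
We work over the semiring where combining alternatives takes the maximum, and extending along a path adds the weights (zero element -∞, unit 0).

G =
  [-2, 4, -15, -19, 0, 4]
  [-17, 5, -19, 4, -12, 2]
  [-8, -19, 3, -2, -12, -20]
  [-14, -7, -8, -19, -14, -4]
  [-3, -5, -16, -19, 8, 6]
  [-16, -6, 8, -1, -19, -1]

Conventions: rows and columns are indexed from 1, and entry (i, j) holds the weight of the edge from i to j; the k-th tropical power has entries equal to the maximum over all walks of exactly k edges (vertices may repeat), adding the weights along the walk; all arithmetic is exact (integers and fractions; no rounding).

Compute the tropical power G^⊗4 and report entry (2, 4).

G^⊗2:
  [-3, 9, 12, 8, 8, 6]
  [-10, 10, 10, 9, -4, 7]
  [-5, -4, 6, 1, -4, -4]
  [-16, -2, 4, -3, -6, -5]
  [5, 3, 14, 5, 16, 14]
  [0, -1, 11, 6, -4, -2]
G^⊗3:
  [5, 14, 15, 13, 16, 14]
  [2, 15, 15, 14, 4, 12]
  [-2, 1, 9, 4, 4, 2]
  [-4, 3, 7, 2, 2, 0]
  [13, 11, 22, 13, 24, 22]
  [3, 4, 14, 9, 4, 4]
G^⊗4:
  [13, 19, 22, 18, 24, 22]
  [7, 20, 20, 19, 12, 17]
  [1, 6, 12, 7, 12, 10]
  [-1, 8, 10, 7, 10, 8]
  [21, 19, 30, 21, 32, 30]
  [6, 9, 17, 12, 12, 10]
Key observation: the optimum is the walk 2->2->2->2->4, with weight 5 + 5 + 5 + 4 = 19.
Optimal value attained by: walk 2->2->2->2->4.
Answer: (G^⊗4)[2][4] = 19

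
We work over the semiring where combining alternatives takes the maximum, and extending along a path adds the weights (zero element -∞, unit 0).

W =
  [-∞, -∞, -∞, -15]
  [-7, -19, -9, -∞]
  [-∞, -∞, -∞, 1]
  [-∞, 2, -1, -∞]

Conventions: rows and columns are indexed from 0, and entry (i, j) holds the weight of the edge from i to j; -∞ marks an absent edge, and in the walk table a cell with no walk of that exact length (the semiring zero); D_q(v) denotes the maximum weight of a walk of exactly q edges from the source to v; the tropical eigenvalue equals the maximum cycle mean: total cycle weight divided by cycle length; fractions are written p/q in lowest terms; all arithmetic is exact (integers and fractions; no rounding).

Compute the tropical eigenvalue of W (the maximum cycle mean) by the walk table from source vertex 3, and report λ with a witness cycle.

q=0: [-∞, -∞, -∞, 0]
q=1: [-∞, 2, -1, -∞]
q=2: [-5, -17, -7, 0]
q=3: [-24, 2, -1, -6]
q=4: [-5, -4, -7, 0]
Optimal cycle mean attained by: cycle 2->3->2, total 1 + (-1), length 2.
Answer: λ = 0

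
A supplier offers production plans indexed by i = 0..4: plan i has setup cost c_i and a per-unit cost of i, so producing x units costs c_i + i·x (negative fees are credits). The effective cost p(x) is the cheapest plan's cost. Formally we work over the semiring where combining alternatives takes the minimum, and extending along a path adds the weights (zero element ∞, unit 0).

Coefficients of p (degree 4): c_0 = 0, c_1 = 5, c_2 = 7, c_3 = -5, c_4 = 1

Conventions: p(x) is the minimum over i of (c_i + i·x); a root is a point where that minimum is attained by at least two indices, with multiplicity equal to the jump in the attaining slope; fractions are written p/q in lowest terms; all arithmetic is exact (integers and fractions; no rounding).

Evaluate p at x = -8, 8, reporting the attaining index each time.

p(-8) = min(0+0·(-8)=0, 5+1·(-8)=-3, 7+2·(-8)=-9, -5+3·(-8)=-29, 1+4·(-8)=-31) = -31 (attained by i=4)
p(8) = min(0+0·8=0, 5+1·8=13, 7+2·8=23, -5+3·8=19, 1+4·8=33) = 0 (attained by i=0)
Answer: p(-8) = -31; p(8) = 0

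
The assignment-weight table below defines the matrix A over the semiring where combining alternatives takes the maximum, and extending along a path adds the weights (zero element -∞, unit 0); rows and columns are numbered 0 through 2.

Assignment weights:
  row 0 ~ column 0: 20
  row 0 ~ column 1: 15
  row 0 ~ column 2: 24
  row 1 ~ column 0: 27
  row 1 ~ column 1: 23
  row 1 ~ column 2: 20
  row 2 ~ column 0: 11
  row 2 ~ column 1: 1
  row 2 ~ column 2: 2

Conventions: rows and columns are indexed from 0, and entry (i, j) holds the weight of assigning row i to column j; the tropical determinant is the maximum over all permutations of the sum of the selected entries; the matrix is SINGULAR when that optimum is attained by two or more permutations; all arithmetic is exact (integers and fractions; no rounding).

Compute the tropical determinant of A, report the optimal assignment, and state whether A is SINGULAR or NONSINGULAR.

σ = (0, 1, 2): 20 + 23 + 2 = 45
σ = (0, 2, 1): 20 + 20 + 1 = 41
σ = (1, 0, 2): 15 + 27 + 2 = 44
σ = (1, 2, 0): 15 + 20 + 11 = 46
σ = (2, 0, 1): 24 + 27 + 1 = 52
σ = (2, 1, 0): 24 + 23 + 11 = 58
Optimal value attained by: σ = (2, 1, 0).
Answer: det⊕(A) = 58; verdict: NONSINGULAR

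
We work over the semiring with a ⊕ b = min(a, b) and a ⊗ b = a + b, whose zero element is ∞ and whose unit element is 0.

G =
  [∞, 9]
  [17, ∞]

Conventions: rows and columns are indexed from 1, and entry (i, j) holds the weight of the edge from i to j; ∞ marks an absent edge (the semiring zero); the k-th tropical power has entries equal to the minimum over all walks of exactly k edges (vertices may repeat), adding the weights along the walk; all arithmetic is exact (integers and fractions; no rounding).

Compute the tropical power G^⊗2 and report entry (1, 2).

G^⊗2:
  [26, ∞]
  [∞, 26]
Key observation: no walk of exactly 2 edges connects these vertices, so the entry is the semiring zero.
Answer: (G^⊗2)[1][2] = ∞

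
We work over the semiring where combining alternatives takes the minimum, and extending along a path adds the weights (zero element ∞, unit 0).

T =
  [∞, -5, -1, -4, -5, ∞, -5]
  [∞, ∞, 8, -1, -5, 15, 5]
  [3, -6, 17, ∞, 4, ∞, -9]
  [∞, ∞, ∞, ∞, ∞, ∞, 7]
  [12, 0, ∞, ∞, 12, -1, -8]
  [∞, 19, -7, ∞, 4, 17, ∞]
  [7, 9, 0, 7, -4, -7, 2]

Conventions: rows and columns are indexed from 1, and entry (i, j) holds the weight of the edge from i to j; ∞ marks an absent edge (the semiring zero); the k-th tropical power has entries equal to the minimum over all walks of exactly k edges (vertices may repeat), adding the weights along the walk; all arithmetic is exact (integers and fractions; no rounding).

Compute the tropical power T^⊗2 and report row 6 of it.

T^⊗2:
  [2, -7, -5, -6, -10, -12, -13]
  [7, -5, 5, 12, 1, -6, -13]
  [-2, -2, -9, -7, -13, -16, -7]
  [14, 16, 7, 14, 3, 0, 9]
  [-1, 1, -8, -1, -12, -15, -6]
  [-4, -13, 10, 18, -3, 3, -16]
  [3, -6, -14, 3, -3, -5, -12]
Answer: row 6 of T^⊗2 = [-4, -13, 10, 18, -3, 3, -16]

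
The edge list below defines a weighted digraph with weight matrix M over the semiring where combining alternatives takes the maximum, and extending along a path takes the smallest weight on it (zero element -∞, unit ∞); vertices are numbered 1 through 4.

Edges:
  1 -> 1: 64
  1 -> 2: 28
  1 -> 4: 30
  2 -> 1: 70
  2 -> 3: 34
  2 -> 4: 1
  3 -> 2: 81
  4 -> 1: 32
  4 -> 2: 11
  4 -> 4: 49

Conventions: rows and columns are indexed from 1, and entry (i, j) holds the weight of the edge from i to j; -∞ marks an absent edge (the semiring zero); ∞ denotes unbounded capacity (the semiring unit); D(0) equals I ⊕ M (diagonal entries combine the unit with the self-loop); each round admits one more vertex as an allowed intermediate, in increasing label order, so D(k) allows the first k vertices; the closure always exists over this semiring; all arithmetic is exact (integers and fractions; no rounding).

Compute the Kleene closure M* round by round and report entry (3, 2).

D(0):
  [∞, 28, -∞, 30]
  [70, ∞, 34, 1]
  [-∞, 81, ∞, -∞]
  [32, 11, -∞, ∞]
D(1):
  [∞, 28, -∞, 30]
  [70, ∞, 34, 30]
  [-∞, 81, ∞, -∞]
  [32, 28, -∞, ∞]
D(2):
  [∞, 28, 28, 30]
  [70, ∞, 34, 30]
  [70, 81, ∞, 30]
  [32, 28, 28, ∞]
D(3):
  [∞, 28, 28, 30]
  [70, ∞, 34, 30]
  [70, 81, ∞, 30]
  [32, 28, 28, ∞]
D(4):
  [∞, 28, 28, 30]
  [70, ∞, 34, 30]
  [70, 81, ∞, 30]
  [32, 28, 28, ∞]
Answer: M*[3][2] = 81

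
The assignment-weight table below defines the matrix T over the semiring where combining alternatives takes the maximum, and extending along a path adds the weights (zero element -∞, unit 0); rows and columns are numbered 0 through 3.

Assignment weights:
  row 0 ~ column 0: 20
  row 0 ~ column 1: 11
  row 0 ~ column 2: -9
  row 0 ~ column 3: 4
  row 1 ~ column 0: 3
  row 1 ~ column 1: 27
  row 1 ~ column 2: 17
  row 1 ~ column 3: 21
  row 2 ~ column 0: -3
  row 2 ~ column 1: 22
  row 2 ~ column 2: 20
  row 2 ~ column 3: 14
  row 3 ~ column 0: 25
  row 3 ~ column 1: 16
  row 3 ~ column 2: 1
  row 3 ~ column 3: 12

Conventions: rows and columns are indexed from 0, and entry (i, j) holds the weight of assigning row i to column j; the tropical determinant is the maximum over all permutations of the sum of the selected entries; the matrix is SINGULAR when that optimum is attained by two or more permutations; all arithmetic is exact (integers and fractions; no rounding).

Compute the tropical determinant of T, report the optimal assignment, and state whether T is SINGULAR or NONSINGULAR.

σ = (0, 1, 2, 3): 20 + 27 + 20 + 12 = 79
σ = (0, 1, 3, 2): 20 + 27 + 14 + 1 = 62
σ = (0, 2, 1, 3): 20 + 17 + 22 + 12 = 71
σ = (0, 2, 3, 1): 20 + 17 + 14 + 16 = 67
σ = (0, 3, 1, 2): 20 + 21 + 22 + 1 = 64
σ = (0, 3, 2, 1): 20 + 21 + 20 + 16 = 77
σ = (1, 0, 2, 3): 11 + 3 + 20 + 12 = 46
σ = (1, 0, 3, 2): 11 + 3 + 14 + 1 = 29
σ = (1, 2, 0, 3): 11 + 17 + (-3) + 12 = 37
σ = (1, 2, 3, 0): 11 + 17 + 14 + 25 = 67
σ = (1, 3, 0, 2): 11 + 21 + (-3) + 1 = 30
σ = (1, 3, 2, 0): 11 + 21 + 20 + 25 = 77
σ = (2, 0, 1, 3): (-9) + 3 + 22 + 12 = 28
σ = (2, 0, 3, 1): (-9) + 3 + 14 + 16 = 24
σ = (2, 1, 0, 3): (-9) + 27 + (-3) + 12 = 27
σ = (2, 1, 3, 0): (-9) + 27 + 14 + 25 = 57
σ = (2, 3, 0, 1): (-9) + 21 + (-3) + 16 = 25
σ = (2, 3, 1, 0): (-9) + 21 + 22 + 25 = 59
σ = (3, 0, 1, 2): 4 + 3 + 22 + 1 = 30
σ = (3, 0, 2, 1): 4 + 3 + 20 + 16 = 43
σ = (3, 1, 0, 2): 4 + 27 + (-3) + 1 = 29
σ = (3, 1, 2, 0): 4 + 27 + 20 + 25 = 76
σ = (3, 2, 0, 1): 4 + 17 + (-3) + 16 = 34
σ = (3, 2, 1, 0): 4 + 17 + 22 + 25 = 68
Optimal value attained by: σ = (0, 1, 2, 3).
Answer: det⊕(T) = 79; verdict: NONSINGULAR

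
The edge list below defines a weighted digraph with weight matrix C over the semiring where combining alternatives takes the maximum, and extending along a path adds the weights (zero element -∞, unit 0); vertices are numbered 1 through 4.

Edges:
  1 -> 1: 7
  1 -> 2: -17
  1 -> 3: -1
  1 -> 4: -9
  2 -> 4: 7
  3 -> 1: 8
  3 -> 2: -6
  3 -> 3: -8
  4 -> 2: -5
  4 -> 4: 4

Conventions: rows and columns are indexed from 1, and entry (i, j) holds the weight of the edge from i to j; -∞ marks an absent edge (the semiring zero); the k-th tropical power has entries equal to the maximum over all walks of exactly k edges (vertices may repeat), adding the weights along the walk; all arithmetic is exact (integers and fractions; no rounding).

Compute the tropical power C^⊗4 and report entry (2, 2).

C^⊗2:
  [14, -7, 6, -2]
  [-∞, 2, -∞, 11]
  [15, -9, 7, 1]
  [-∞, -1, -∞, 8]
C^⊗3:
  [21, 0, 13, 5]
  [-∞, 6, -∞, 15]
  [22, 1, 14, 6]
  [-∞, 3, -∞, 12]
C^⊗4:
  [28, 7, 20, 12]
  [-∞, 10, -∞, 19]
  [29, 8, 21, 13]
  [-∞, 7, -∞, 16]
Key observation: the optimum is the walk 2->4->4->4->2, with weight 7 + 4 + 4 + (-5) = 10.
Optimal value attained by: walk 2->4->4->4->2.
Answer: (C^⊗4)[2][2] = 10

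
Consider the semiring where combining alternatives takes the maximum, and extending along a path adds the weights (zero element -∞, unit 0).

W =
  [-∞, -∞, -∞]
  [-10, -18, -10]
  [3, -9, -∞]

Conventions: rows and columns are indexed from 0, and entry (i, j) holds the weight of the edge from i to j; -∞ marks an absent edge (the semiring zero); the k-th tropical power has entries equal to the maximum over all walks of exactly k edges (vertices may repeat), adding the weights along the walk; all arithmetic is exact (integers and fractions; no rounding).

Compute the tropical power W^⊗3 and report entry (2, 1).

W^⊗2:
  [-∞, -∞, -∞]
  [-7, -19, -28]
  [-19, -27, -19]
W^⊗3:
  [-∞, -∞, -∞]
  [-25, -37, -29]
  [-16, -28, -37]
Key observation: the optimum is the walk 2->1->2->1, with weight (-9) + (-10) + (-9) = -28.
Optimal value attained by: walk 2->1->2->1.
Answer: (W^⊗3)[2][1] = -28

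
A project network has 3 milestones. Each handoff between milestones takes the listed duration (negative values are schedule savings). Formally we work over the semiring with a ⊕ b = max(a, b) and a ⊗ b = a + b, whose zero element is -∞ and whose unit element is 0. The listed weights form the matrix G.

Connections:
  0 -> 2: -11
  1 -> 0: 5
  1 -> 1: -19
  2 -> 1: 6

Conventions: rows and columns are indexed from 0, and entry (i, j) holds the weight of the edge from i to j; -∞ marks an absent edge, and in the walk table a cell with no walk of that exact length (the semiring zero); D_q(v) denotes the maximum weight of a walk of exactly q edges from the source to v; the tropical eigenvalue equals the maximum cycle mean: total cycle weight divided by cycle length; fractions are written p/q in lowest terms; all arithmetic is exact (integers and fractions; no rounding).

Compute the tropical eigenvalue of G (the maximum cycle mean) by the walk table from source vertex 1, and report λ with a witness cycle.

q=0: [-∞, 0, -∞]
q=1: [5, -19, -∞]
q=2: [-14, -38, -6]
q=3: [-33, 0, -25]
Optimal cycle mean attained by: cycle 0->2->1->0, total (-11) + 6 + 5, length 3.
Answer: λ = 0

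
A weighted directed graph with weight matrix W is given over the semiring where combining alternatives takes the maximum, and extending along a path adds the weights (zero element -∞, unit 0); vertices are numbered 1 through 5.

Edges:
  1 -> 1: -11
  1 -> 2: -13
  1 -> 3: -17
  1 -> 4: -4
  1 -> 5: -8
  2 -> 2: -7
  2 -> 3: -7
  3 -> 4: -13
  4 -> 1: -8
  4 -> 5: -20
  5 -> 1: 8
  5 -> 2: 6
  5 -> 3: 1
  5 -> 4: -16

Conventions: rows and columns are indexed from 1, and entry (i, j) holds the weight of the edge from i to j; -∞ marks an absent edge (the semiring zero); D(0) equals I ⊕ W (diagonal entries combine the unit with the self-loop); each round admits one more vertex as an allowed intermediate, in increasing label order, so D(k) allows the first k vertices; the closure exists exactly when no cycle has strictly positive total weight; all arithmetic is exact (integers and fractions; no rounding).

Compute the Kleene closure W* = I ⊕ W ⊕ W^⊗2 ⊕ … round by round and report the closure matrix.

D(0):
  [0, -13, -17, -4, -8]
  [-∞, 0, -7, -∞, -∞]
  [-∞, -∞, 0, -13, -∞]
  [-8, -∞, -∞, 0, -20]
  [8, 6, 1, -16, 0]
D(1):
  [0, -13, -17, -4, -8]
  [-∞, 0, -7, -∞, -∞]
  [-∞, -∞, 0, -13, -∞]
  [-8, -21, -25, 0, -16]
  [8, 6, 1, 4, 0]
D(2):
  [0, -13, -17, -4, -8]
  [-∞, 0, -7, -∞, -∞]
  [-∞, -∞, 0, -13, -∞]
  [-8, -21, -25, 0, -16]
  [8, 6, 1, 4, 0]
D(3):
  [0, -13, -17, -4, -8]
  [-∞, 0, -7, -20, -∞]
  [-∞, -∞, 0, -13, -∞]
  [-8, -21, -25, 0, -16]
  [8, 6, 1, 4, 0]
D(4):
  [0, -13, -17, -4, -8]
  [-28, 0, -7, -20, -36]
  [-21, -34, 0, -13, -29]
  [-8, -21, -25, 0, -16]
  [8, 6, 1, 4, 0]
D(5):
  [0, -2, -7, -4, -8]
  [-28, 0, -7, -20, -36]
  [-21, -23, 0, -13, -29]
  [-8, -10, -15, 0, -16]
  [8, 6, 1, 4, 0]
Answer: W* = [[0, -2, -7, -4, -8], [-28, 0, -7, -20, -36], [-21, -23, 0, -13, -29], [-8, -10, -15, 0, -16], [8, 6, 1, 4, 0]]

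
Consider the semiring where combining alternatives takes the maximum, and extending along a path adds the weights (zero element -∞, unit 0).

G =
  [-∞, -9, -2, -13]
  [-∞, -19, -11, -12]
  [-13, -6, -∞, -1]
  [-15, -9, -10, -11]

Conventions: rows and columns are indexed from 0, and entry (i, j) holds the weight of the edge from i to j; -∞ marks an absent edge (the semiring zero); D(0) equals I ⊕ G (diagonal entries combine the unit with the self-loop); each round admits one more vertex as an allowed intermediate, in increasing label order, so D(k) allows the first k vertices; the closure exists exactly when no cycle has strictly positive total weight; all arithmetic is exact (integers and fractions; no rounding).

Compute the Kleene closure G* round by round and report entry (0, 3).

D(0):
  [0, -9, -2, -13]
  [-∞, 0, -11, -12]
  [-13, -6, 0, -1]
  [-15, -9, -10, 0]
D(1):
  [0, -9, -2, -13]
  [-∞, 0, -11, -12]
  [-13, -6, 0, -1]
  [-15, -9, -10, 0]
D(2):
  [0, -9, -2, -13]
  [-∞, 0, -11, -12]
  [-13, -6, 0, -1]
  [-15, -9, -10, 0]
D(3):
  [0, -8, -2, -3]
  [-24, 0, -11, -12]
  [-13, -6, 0, -1]
  [-15, -9, -10, 0]
D(4):
  [0, -8, -2, -3]
  [-24, 0, -11, -12]
  [-13, -6, 0, -1]
  [-15, -9, -10, 0]
Answer: G*[0][3] = -3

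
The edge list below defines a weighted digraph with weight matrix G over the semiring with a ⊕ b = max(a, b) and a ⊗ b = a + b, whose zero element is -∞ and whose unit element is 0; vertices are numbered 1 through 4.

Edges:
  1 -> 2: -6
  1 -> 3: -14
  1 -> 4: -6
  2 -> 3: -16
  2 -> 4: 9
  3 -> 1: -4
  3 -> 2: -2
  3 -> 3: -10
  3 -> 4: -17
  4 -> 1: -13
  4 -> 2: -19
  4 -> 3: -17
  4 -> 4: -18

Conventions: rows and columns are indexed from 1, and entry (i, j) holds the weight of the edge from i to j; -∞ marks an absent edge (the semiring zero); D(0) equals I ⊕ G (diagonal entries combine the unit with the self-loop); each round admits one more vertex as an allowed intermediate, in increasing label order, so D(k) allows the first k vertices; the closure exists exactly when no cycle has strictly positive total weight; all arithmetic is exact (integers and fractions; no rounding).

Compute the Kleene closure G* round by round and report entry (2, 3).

D(0):
  [0, -6, -14, -6]
  [-∞, 0, -16, 9]
  [-4, -2, 0, -17]
  [-13, -19, -17, 0]
D(1):
  [0, -6, -14, -6]
  [-∞, 0, -16, 9]
  [-4, -2, 0, -10]
  [-13, -19, -17, 0]
D(2):
  [0, -6, -14, 3]
  [-∞, 0, -16, 9]
  [-4, -2, 0, 7]
  [-13, -19, -17, 0]
D(3):
  [0, -6, -14, 3]
  [-20, 0, -16, 9]
  [-4, -2, 0, 7]
  [-13, -19, -17, 0]
D(4):
  [0, -6, -14, 3]
  [-4, 0, -8, 9]
  [-4, -2, 0, 7]
  [-13, -19, -17, 0]
Answer: G*[2][3] = -8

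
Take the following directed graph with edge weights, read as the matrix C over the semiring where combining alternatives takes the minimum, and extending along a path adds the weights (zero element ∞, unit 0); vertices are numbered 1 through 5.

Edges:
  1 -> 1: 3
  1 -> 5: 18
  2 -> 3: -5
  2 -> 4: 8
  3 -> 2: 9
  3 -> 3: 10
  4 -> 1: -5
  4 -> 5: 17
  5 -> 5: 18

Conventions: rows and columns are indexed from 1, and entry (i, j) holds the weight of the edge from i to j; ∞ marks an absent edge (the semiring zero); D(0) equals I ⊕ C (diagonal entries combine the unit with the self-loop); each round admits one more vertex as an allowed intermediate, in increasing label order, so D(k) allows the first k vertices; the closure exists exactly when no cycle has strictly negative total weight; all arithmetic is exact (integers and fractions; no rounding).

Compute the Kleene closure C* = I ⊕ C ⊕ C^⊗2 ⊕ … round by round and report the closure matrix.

D(0):
  [0, ∞, ∞, ∞, 18]
  [∞, 0, -5, 8, ∞]
  [∞, 9, 0, ∞, ∞]
  [-5, ∞, ∞, 0, 17]
  [∞, ∞, ∞, ∞, 0]
D(1):
  [0, ∞, ∞, ∞, 18]
  [∞, 0, -5, 8, ∞]
  [∞, 9, 0, ∞, ∞]
  [-5, ∞, ∞, 0, 13]
  [∞, ∞, ∞, ∞, 0]
D(2):
  [0, ∞, ∞, ∞, 18]
  [∞, 0, -5, 8, ∞]
  [∞, 9, 0, 17, ∞]
  [-5, ∞, ∞, 0, 13]
  [∞, ∞, ∞, ∞, 0]
D(3):
  [0, ∞, ∞, ∞, 18]
  [∞, 0, -5, 8, ∞]
  [∞, 9, 0, 17, ∞]
  [-5, ∞, ∞, 0, 13]
  [∞, ∞, ∞, ∞, 0]
D(4):
  [0, ∞, ∞, ∞, 18]
  [3, 0, -5, 8, 21]
  [12, 9, 0, 17, 30]
  [-5, ∞, ∞, 0, 13]
  [∞, ∞, ∞, ∞, 0]
D(5):
  [0, ∞, ∞, ∞, 18]
  [3, 0, -5, 8, 21]
  [12, 9, 0, 17, 30]
  [-5, ∞, ∞, 0, 13]
  [∞, ∞, ∞, ∞, 0]
Answer: C* = [[0, ∞, ∞, ∞, 18], [3, 0, -5, 8, 21], [12, 9, 0, 17, 30], [-5, ∞, ∞, 0, 13], [∞, ∞, ∞, ∞, 0]]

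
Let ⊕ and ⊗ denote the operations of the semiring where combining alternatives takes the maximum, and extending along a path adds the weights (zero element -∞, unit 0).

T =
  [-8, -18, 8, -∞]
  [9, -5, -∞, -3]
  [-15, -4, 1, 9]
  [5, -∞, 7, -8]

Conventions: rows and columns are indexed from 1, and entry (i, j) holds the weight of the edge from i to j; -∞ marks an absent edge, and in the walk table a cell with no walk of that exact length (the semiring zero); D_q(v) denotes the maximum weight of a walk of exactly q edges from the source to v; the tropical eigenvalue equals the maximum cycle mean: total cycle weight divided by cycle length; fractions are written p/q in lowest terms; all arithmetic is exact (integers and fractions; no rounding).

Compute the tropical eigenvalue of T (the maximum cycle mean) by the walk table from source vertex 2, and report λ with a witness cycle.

q=0: [-∞, 0, -∞, -∞]
q=1: [9, -5, -∞, -3]
q=2: [4, -9, 17, -8]
q=3: [2, 13, 18, 26]
q=4: [31, 14, 33, 27]
Optimal cycle mean attained by: cycle 3->4->3, total 9 + 7, length 2.
Answer: λ = 8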